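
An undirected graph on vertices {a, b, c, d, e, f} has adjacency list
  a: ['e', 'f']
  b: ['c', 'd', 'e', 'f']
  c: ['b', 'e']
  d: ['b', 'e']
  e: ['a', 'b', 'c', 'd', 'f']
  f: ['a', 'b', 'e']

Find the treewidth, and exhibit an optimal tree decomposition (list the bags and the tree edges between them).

Treewidth 2.
One optimal decomposition is:
Bags: B1 = {b, d, e}  B2 = {b, c, e}  B3 = {b, e, f}  B4 = {a, e, f}
Tree: B1–B2, B2–B3, B3–B4

Every bag has size at most 3, so the width is 3 − 1 = 2 and tw(G) ≤ 2. On the other hand G contains the 3-clique {a, e, f}. A clique must lie in a single bag of any decomposition, so no decomposition can have width below 2. Therefore the treewidth is 2.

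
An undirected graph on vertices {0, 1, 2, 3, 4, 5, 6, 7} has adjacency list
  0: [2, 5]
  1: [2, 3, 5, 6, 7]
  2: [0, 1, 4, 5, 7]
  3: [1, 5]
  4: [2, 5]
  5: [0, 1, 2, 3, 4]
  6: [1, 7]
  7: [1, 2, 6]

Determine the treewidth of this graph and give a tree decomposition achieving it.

Treewidth 2.
One optimal decomposition is:
Bags: B1 = {1, 2, 5}  B2 = {1, 2, 7}  B3 = {1, 3, 5}  B4 = {1, 6, 7}  B5 = {2, 4, 5}  B6 = {0, 2, 5}
Tree: B1–B2, B1–B3, B2–B4, B1–B5, B1–B6

Each bag holds 3 vertices, so the decomposition has width 2, which upper-bounds the treewidth. On the other hand G contains the 3-clique {0, 2, 5}. A clique must lie in a single bag of any decomposition, so no decomposition can have width below 2. The upper and lower bounds meet at 2, so that is the treewidth.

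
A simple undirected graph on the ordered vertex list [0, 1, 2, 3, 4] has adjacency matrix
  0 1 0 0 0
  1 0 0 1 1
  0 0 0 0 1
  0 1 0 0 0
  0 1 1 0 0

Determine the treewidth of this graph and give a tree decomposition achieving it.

Treewidth 1.
Bags: B1 = {2, 4}  B2 = {1, 4}  B3 = {1, 3}  B4 = {0, 1}
Tree: B1–B2, B2–B3, B2–B4

The largest bag has 2 vertices, giving width 1; this decomposition certifies tw(G) ≤ 1. Since G has at least one edge (e.g. 4–2), it is not an edgeless graph, so tw(G) ≥ 1. The upper and lower bounds meet at 1, so that is the treewidth.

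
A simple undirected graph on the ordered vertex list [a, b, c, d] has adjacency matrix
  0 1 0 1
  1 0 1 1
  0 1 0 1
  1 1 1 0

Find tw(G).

2

A width-2 tree decomposition is:
Bags: B1 = {a, b, d}  B2 = {b, c, d}
Tree: B1–B2
Each bag holds 3 vertices, so the decomposition has width 2, which upper-bounds the treewidth. Conversely, {b, c, d} is a clique of size 3, and the vertices of any clique must share a bag in every tree decomposition; so some bag has ≥ 3 vertices and tw(G) ≥ 2. The upper and lower bounds meet at 2, so that is the treewidth.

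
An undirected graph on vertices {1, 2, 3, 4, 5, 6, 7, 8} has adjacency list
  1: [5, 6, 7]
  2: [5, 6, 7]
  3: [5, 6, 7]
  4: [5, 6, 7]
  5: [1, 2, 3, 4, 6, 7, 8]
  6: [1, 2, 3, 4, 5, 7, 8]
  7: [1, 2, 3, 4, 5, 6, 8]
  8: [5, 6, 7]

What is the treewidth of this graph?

A width-3 tree decomposition is:
Bags: B1 = {5, 6, 7, 8}  B2 = {1, 5, 6, 7}  B3 = {4, 5, 6, 7}  B4 = {2, 5, 6, 7}  B5 = {3, 5, 6, 7}
Tree: B1–B2, B2–B3, B2–B4, B4–B5
The largest bag has 4 vertices, giving width 3; this decomposition certifies tw(G) ≤ 3. On the other hand G contains the 4-clique {1, 5, 6, 7}. A clique must lie in a single bag of any decomposition, so no decomposition can have width below 3. The upper and lower bounds meet at 3, so that is the treewidth.

3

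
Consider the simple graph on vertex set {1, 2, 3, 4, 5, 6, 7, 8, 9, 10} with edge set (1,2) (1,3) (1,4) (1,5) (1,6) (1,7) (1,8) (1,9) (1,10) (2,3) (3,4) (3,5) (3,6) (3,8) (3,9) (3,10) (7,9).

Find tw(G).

2

A width-2 tree decomposition is:
Bags: B1 = {1, 3, 8}  B2 = {1, 3, 6}  B3 = {1, 3, 9}  B4 = {1, 2, 3}  B5 = {1, 3, 4}  B6 = {1, 7, 9}  B7 = {1, 3, 10}  B8 = {1, 3, 5}
Tree: B1–B2, B2–B3, B3–B4, B4–B5, B3–B6, B1–B7, B1–B8
Every bag has size at most 3, so the width is 3 − 1 = 2 and tw(G) ≤ 2. For the lower bound, the 3 vertices {1, 2, 3} are pairwise adjacent, and any tree decomposition puts a clique entirely inside one bag — forcing width ≥ 2. Combining the bounds, tw(G) = 2.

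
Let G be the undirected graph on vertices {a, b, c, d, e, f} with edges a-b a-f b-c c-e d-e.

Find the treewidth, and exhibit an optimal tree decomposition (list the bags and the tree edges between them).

Treewidth 1.
One such decomposition:
Bags: B1 = {d, e}  B2 = {c, e}  B3 = {b, c}  B4 = {a, b}  B5 = {a, f}
Tree: B1–B2, B2–B3, B3–B4, B4–B5

The largest bag has 2 vertices, giving width 1; this decomposition certifies tw(G) ≤ 1. Since G has at least one edge (e.g. d–e), it is not an edgeless graph, so tw(G) ≥ 1. Combining the bounds, tw(G) = 1.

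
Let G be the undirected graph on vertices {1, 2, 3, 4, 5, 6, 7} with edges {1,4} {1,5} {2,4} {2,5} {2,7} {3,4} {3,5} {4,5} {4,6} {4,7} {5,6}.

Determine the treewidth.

2

A width-2 tree decomposition is:
Bags: B1 = {1, 4, 5}  B2 = {2, 4, 5}  B3 = {2, 4, 7}  B4 = {3, 4, 5}  B5 = {4, 5, 6}
Tree: B1–B2, B2–B3, B2–B4, B1–B5
Every bag has size at most 3, so the width is 3 − 1 = 2 and tw(G) ≤ 2. For the lower bound, the 3 vertices {1, 4, 5} are pairwise adjacent, and any tree decomposition puts a clique entirely inside one bag — forcing width ≥ 2. Therefore the treewidth is 2.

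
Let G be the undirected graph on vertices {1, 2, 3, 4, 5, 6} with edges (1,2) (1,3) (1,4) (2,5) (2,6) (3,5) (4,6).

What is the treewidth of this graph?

A width-2 tree decomposition is:
Bags: B1 = {2, 3, 5}  B2 = {1, 2, 3}  B3 = {1, 2, 6}  B4 = {1, 4, 6}
Tree: B1–B2, B2–B3, B3–B4
Every bag has size at most 3, so the width is 3 − 1 = 2 and tw(G) ≤ 2. For the lower bound, G contains the cycle 5–3–1–2–5, so G is not a forest; only forests have treewidth ≤ 1, hence tw(G) ≥ 2. The upper and lower bounds meet at 2, so that is the treewidth.

2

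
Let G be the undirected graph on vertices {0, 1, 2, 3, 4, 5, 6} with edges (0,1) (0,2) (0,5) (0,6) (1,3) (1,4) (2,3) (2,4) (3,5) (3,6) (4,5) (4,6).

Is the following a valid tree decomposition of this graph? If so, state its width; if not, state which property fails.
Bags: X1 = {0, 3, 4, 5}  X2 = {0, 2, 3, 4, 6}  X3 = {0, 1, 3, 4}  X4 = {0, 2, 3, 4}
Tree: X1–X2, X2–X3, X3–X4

A tree decomposition must satisfy three properties: every vertex lies in some bag; for every edge, both endpoints lie together in some bag; and for every vertex, the bags containing it form a connected subtree. Here bags containing vertex 2 are not connected in the tree, so the decomposition is invalid.

No — bags containing vertex 2 are not connected in the tree.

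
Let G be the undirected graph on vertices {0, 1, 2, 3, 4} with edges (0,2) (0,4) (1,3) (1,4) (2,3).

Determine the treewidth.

2

A width-2 tree decomposition is:
Bags: B1 = {0, 2, 3}  B2 = {0, 1, 3}  B3 = {0, 1, 4}
Tree: B1–B2, B2–B3
The largest bag has 3 vertices, giving width 2; this decomposition certifies tw(G) ≤ 2. For the lower bound, G contains the cycle 0–2–3–1–4–0, so G is not a forest; only forests have treewidth ≤ 1, hence tw(G) ≥ 2. The upper and lower bounds meet at 2, so that is the treewidth.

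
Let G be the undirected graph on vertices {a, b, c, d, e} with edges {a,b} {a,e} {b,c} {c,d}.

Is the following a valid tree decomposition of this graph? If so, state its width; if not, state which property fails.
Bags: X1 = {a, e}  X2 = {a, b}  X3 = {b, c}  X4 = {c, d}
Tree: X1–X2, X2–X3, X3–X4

Every vertex of G appears in some bag (union = {a, b, c, d, e}); every edge is covered by a bag; and for each vertex v the set of bags containing v is connected in the bag tree. The decomposition is therefore valid. The largest bag has 2 vertices, so the width is 1.

Yes; width 1.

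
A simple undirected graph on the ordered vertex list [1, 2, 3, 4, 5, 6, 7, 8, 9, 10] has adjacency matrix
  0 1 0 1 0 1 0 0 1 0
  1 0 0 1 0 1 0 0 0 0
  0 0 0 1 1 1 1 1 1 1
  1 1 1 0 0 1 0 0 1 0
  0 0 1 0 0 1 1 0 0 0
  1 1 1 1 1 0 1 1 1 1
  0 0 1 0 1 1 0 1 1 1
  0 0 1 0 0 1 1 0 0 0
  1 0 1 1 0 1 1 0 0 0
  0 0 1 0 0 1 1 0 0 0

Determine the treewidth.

A width-3 tree decomposition is:
Bags: B1 = {1, 2, 4, 6}  B2 = {1, 4, 6, 9}  B3 = {3, 4, 6, 9}  B4 = {3, 6, 7, 9}  B5 = {3, 5, 6, 7}  B6 = {3, 6, 7, 10}  B7 = {3, 6, 7, 8}
Tree: B1–B2, B2–B3, B3–B4, B4–B5, B4–B6, B6–B7
Every bag has size at most 4, so the width is 4 − 1 = 3 and tw(G) ≤ 3. On the other hand G contains the 4-clique {1, 4, 6, 9}. A clique must lie in a single bag of any decomposition, so no decomposition can have width below 3. Combining the bounds, tw(G) = 3.

3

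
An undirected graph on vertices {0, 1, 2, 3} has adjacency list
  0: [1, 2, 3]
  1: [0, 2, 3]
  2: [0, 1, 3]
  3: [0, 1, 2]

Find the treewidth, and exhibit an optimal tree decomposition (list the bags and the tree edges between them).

Treewidth 3.
One such decomposition:
Bags: B1 = {0, 1, 2, 3}
Tree: (single bag)

A single bag containing all 4 vertices is trivially a valid decomposition of width 3. Conversely, {0, 1, 2, 3} is a clique of size 4, and the vertices of any clique must share a bag in every tree decomposition; so some bag has ≥ 4 vertices and tw(G) ≥ 3. Hence tw(G) = 3 exactly.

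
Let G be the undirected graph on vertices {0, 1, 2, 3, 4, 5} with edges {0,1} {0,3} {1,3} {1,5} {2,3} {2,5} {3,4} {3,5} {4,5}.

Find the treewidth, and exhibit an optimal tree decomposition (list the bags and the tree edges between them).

Treewidth 2.
Bags: B1 = {0, 1, 3}  B2 = {1, 3, 5}  B3 = {2, 3, 5}  B4 = {3, 4, 5}
Tree: B1–B2, B2–B3, B2–B4

Each bag holds 3 vertices, so the decomposition has width 2, which upper-bounds the treewidth. For the lower bound, the 3 vertices {0, 1, 3} are pairwise adjacent, and any tree decomposition puts a clique entirely inside one bag — forcing width ≥ 2. The upper and lower bounds meet at 2, so that is the treewidth.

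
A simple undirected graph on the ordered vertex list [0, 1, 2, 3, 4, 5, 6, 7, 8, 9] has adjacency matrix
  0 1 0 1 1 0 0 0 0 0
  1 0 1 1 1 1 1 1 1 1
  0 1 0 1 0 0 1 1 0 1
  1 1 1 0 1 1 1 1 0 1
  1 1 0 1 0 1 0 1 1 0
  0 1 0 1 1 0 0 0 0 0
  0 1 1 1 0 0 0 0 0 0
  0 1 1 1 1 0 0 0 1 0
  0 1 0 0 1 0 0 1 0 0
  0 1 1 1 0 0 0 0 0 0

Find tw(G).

A width-3 tree decomposition is:
Bags: B1 = {0, 1, 3, 4}  B2 = {1, 3, 4, 7}  B3 = {1, 4, 7, 8}  B4 = {1, 2, 3, 7}  B5 = {1, 3, 4, 5}  B6 = {1, 2, 3, 9}  B7 = {1, 2, 3, 6}
Tree: B1–B2, B2–B3, B2–B4, B2–B5, B4–B6, B4–B7
Each bag holds 4 vertices, so the decomposition has width 3, which upper-bounds the treewidth. For the lower bound, the 4 vertices {1, 4, 7, 8} are pairwise adjacent, and any tree decomposition puts a clique entirely inside one bag — forcing width ≥ 3. The upper and lower bounds meet at 3, so that is the treewidth.

3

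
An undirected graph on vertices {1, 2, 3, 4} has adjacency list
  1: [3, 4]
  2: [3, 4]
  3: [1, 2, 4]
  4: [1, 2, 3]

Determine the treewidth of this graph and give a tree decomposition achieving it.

Treewidth 2.
One optimal decomposition is:
Bags: B1 = {1, 3, 4}  B2 = {2, 3, 4}
Tree: B1–B2

The largest bag has 3 vertices, giving width 2; this decomposition certifies tw(G) ≤ 2. On the other hand G contains the 3-clique {1, 3, 4}. A clique must lie in a single bag of any decomposition, so no decomposition can have width below 2. Combining the bounds, tw(G) = 2.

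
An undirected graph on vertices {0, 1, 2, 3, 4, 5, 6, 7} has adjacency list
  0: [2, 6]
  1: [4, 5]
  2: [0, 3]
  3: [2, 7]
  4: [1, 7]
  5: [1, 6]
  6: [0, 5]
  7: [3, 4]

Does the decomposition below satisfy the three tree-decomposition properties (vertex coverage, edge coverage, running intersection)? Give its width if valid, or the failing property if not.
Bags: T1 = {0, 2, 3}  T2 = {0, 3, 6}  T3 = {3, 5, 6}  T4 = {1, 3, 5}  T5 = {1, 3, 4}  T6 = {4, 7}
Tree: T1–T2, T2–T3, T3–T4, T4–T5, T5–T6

A tree decomposition must satisfy three properties: every vertex lies in some bag; for every edge, both endpoints lie together in some bag; and for every vertex, the bags containing it form a connected subtree. Here edge (3,7) lies in no bag, so the decomposition is invalid.

No — edge (3,7) lies in no bag.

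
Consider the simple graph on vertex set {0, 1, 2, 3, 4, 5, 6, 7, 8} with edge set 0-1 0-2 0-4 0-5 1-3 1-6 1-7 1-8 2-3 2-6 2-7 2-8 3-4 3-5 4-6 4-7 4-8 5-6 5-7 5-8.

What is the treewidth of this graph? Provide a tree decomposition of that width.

Treewidth 4.
One such decomposition:
Bags: B1 = {1, 2, 3, 4, 5}  B2 = {0, 1, 2, 4, 5}  B3 = {1, 2, 4, 5, 8}  B4 = {1, 2, 4, 5, 7}  B5 = {1, 2, 4, 5, 6}
Tree: B1–B2, B2–B3, B3–B4, B4–B5

The largest bag has 5 vertices, giving width 4; this decomposition certifies tw(G) ≤ 4. For the lower bound: the 5 vertex sets {3,5}, {0,1}, {4,8}, {2}, {7} are disjoint, each induces a connected subgraph, and every pair is joined by at least one edge of G. Contracting each set to a single vertex therefore yields K_{5} as a minor, and since treewidth is minor-monotone, tw(G) ≥ tw(K_{5}) = 4. Combining the bounds, tw(G) = 4.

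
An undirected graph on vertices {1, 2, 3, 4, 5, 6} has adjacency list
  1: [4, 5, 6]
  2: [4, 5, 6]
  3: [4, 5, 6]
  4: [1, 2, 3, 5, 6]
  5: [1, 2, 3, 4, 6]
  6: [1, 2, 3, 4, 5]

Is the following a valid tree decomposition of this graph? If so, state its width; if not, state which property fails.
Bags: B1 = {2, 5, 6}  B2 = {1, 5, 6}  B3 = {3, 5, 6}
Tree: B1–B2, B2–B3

A tree decomposition must satisfy three properties: every vertex lies in some bag; for every edge, both endpoints lie together in some bag; and for every vertex, the bags containing it form a connected subtree. Here vertex 4 appears in no bag, so the decomposition is invalid.

No — vertex 4 appears in no bag.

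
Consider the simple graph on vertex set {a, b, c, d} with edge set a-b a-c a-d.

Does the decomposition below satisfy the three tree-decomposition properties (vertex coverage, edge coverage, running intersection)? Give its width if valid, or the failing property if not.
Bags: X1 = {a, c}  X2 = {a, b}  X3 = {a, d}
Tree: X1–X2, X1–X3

Yes; width 1.

Every vertex of G appears in some bag (union = {a, b, c, d}); every edge is covered by a bag; and for each vertex v the set of bags containing v is connected in the bag tree. The decomposition is therefore valid. The largest bag has 2 vertices, so the width is 1.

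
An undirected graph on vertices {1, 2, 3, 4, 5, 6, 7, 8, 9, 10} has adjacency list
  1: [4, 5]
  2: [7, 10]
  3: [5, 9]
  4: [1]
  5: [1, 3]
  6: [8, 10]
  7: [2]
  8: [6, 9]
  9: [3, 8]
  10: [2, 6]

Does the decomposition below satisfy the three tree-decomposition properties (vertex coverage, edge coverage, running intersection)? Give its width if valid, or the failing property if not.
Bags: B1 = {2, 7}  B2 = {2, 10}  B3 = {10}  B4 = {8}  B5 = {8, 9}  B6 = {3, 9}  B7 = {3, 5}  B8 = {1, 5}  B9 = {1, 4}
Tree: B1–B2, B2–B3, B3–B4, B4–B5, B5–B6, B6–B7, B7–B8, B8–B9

A tree decomposition must satisfy three properties: every vertex lies in some bag; for every edge, both endpoints lie together in some bag; and for every vertex, the bags containing it form a connected subtree. Here vertex 6 appears in no bag, so the decomposition is invalid.

No — vertex 6 appears in no bag.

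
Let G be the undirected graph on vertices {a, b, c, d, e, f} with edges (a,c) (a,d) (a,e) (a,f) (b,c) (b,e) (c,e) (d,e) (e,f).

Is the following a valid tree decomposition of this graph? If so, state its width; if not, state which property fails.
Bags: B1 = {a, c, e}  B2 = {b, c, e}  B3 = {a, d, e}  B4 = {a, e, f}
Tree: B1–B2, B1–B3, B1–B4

Yes; width 2.

Every vertex of G appears in some bag (union = {a, b, c, d, e, f}); every edge is covered by a bag; and for each vertex v the set of bags containing v is connected in the bag tree. The decomposition is therefore valid. The largest bag has 3 vertices, so the width is 2.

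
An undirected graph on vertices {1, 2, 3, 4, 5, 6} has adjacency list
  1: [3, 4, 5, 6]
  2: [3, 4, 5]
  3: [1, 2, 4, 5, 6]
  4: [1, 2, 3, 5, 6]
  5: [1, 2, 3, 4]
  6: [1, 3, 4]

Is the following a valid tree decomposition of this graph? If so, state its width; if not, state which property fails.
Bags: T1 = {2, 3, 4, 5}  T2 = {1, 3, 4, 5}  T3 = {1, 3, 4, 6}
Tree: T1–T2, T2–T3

Vertex coverage: the bags together contain {1, 2, 3, 4, 5, 6}, the full vertex set. Edge coverage: each edge of G has both endpoints in at least one bag. Running intersection: for every vertex, the bags containing it form a connected subtree. All three properties hold, so this is a valid tree decomposition of width max|bag| − 1 = 3, and hence tw(G) ≤ 3.

Yes; width 3.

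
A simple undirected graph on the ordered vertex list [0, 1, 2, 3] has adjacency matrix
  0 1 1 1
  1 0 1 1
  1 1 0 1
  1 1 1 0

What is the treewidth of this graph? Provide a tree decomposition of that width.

Treewidth 3.
One such decomposition:
Bags: B1 = {0, 1, 2, 3}
Tree: (single bag)

With just one bag of size 4, the width is 4 − 1 = 3, so tw(G) ≤ 3. Conversely, {0, 1, 2, 3} is a clique of size 4, and the vertices of any clique must share a bag in every tree decomposition; so some bag has ≥ 4 vertices and tw(G) ≥ 3. The upper and lower bounds meet at 3, so that is the treewidth.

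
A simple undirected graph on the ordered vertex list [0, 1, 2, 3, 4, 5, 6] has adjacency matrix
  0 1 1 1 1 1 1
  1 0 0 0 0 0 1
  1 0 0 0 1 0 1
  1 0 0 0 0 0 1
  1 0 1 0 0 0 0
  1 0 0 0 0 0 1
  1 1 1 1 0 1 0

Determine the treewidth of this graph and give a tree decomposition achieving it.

Treewidth 2.
One optimal decomposition is:
Bags: B1 = {0, 1, 6}  B2 = {0, 3, 6}  B3 = {0, 5, 6}  B4 = {0, 2, 6}  B5 = {0, 2, 4}
Tree: B1–B2, B2–B3, B1–B4, B4–B5

Each bag holds 3 vertices, so the decomposition has width 2, which upper-bounds the treewidth. For the lower bound, the 3 vertices {0, 2, 4} are pairwise adjacent, and any tree decomposition puts a clique entirely inside one bag — forcing width ≥ 2. Therefore the treewidth is 2.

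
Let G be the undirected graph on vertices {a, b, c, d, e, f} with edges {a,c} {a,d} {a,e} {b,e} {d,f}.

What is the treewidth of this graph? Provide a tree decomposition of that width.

Treewidth 1.
One such decomposition:
Bags: B1 = {a, c}  B2 = {a, d}  B3 = {a, e}  B4 = {d, f}  B5 = {b, e}
Tree: B1–B2, B1–B3, B2–B4, B3–B5

Every bag has size at most 2, so the width is 2 − 1 = 1 and tw(G) ≤ 1. Since G has at least one edge (e.g. a–c), it is not an edgeless graph, so tw(G) ≥ 1. The upper and lower bounds meet at 1, so that is the treewidth.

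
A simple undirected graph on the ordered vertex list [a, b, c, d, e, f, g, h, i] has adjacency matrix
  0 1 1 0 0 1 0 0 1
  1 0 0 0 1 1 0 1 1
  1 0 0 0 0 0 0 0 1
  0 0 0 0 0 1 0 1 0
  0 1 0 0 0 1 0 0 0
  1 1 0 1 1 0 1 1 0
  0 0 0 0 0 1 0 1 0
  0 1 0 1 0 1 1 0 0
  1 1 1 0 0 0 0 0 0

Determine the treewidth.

2

A width-2 tree decomposition is:
Bags: B1 = {b, f, h}  B2 = {b, e, f}  B3 = {f, g, h}  B4 = {a, b, f}  B5 = {a, b, i}  B6 = {a, c, i}  B7 = {d, f, h}
Tree: B1–B2, B1–B3, B2–B4, B4–B5, B5–B6, B3–B7
Every bag has size at most 3, so the width is 3 − 1 = 2 and tw(G) ≤ 2. For the lower bound, the 3 vertices {a, c, i} are pairwise adjacent, and any tree decomposition puts a clique entirely inside one bag — forcing width ≥ 2. The upper and lower bounds meet at 2, so that is the treewidth.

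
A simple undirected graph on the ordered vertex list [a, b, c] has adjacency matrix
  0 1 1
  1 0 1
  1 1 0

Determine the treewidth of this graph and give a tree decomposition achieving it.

A single bag containing all 3 vertices is trivially a valid decomposition of width 2. For the lower bound, the 3 vertices {a, b, c} are pairwise adjacent, and any tree decomposition puts a clique entirely inside one bag — forcing width ≥ 2. The upper and lower bounds meet at 2, so that is the treewidth.

Treewidth 2.
One optimal decomposition is:
Bags: B1 = {a, b, c}
Tree: (single bag)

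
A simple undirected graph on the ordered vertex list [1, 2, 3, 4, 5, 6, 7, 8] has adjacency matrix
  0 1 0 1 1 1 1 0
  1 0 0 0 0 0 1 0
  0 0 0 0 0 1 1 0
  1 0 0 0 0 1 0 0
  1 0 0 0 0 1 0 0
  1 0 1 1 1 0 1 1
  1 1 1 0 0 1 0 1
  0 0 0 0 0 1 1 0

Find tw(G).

A width-2 tree decomposition is:
Bags: B1 = {1, 6, 7}  B2 = {1, 5, 6}  B3 = {3, 6, 7}  B4 = {1, 2, 7}  B5 = {1, 4, 6}  B6 = {6, 7, 8}
Tree: B1–B2, B1–B3, B1–B4, B2–B5, B1–B6
The largest bag has 3 vertices, giving width 2; this decomposition certifies tw(G) ≤ 2. Conversely, {1, 2, 7} is a clique of size 3, and the vertices of any clique must share a bag in every tree decomposition; so some bag has ≥ 3 vertices and tw(G) ≥ 2. Therefore the treewidth is 2.

2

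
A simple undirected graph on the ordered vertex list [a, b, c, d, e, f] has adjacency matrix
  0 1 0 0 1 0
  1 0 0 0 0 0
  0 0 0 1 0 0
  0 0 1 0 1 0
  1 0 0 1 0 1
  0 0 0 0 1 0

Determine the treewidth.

1

A width-1 tree decomposition is:
Bags: B1 = {d, e}  B2 = {c, d}  B3 = {a, e}  B4 = {a, b}  B5 = {e, f}
Tree: B1–B2, B1–B3, B3–B4, B1–B5
Every bag has size at most 2, so the width is 2 − 1 = 1 and tw(G) ≤ 1. Since G has at least one edge (e.g. d–e), it is not an edgeless graph, so tw(G) ≥ 1. The upper and lower bounds meet at 1, so that is the treewidth.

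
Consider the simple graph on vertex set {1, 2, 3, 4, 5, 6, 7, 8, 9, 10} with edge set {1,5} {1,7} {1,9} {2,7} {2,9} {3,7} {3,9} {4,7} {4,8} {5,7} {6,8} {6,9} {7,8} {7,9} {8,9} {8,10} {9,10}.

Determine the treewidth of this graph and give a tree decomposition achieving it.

Treewidth 2.
Bags: B1 = {7, 8, 9}  B2 = {4, 7, 8}  B3 = {2, 7, 9}  B4 = {6, 8, 9}  B5 = {8, 9, 10}  B6 = {1, 7, 9}  B7 = {1, 5, 7}  B8 = {3, 7, 9}
Tree: B1–B2, B1–B3, B1–B4, B4–B5, B1–B6, B6–B7, B1–B8

Every bag has size at most 3, so the width is 3 − 1 = 2 and tw(G) ≤ 2. On the other hand G contains the 3-clique {8, 9, 10}. A clique must lie in a single bag of any decomposition, so no decomposition can have width below 2. Hence tw(G) = 2 exactly.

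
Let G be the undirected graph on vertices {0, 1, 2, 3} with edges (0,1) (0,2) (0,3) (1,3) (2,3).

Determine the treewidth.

2

A width-2 tree decomposition is:
Bags: B1 = {0, 2, 3}  B2 = {0, 1, 3}
Tree: B1–B2
Each bag holds 3 vertices, so the decomposition has width 2, which upper-bounds the treewidth. For the lower bound, the 3 vertices {0, 1, 3} are pairwise adjacent, and any tree decomposition puts a clique entirely inside one bag — forcing width ≥ 2. The upper and lower bounds meet at 2, so that is the treewidth.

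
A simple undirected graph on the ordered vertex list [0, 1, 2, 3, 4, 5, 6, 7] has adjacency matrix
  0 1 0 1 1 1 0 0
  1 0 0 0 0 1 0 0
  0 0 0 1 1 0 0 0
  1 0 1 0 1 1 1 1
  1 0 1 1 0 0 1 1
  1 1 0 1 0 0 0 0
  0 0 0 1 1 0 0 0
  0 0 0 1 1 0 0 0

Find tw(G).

A width-2 tree decomposition is:
Bags: B1 = {0, 3, 4}  B2 = {0, 3, 5}  B3 = {3, 4, 7}  B4 = {2, 3, 4}  B5 = {3, 4, 6}  B6 = {0, 1, 5}
Tree: B1–B2, B1–B3, B3–B4, B1–B5, B2–B6
Every bag has size at most 3, so the width is 3 − 1 = 2 and tw(G) ≤ 2. On the other hand G contains the 3-clique {0, 1, 5}. A clique must lie in a single bag of any decomposition, so no decomposition can have width below 2. Therefore the treewidth is 2.

2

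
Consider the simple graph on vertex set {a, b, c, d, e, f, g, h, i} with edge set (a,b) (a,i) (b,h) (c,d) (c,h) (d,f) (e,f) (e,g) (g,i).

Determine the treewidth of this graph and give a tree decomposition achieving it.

Treewidth 2.
One such decomposition:
Bags: B1 = {a, b, h}  B2 = {a, c, h}  B3 = {a, c, d}  B4 = {a, d, f}  B5 = {a, e, f}  B6 = {a, e, g}  B7 = {a, g, i}
Tree: B1–B2, B2–B3, B3–B4, B4–B5, B5–B6, B6–B7

The largest bag has 3 vertices, giving width 2; this decomposition certifies tw(G) ≤ 2. The edges a–b–h–c–d–f–e–g–i–a form a cycle, so G is not a tree and its treewidth is at least 2. Hence tw(G) = 2 exactly.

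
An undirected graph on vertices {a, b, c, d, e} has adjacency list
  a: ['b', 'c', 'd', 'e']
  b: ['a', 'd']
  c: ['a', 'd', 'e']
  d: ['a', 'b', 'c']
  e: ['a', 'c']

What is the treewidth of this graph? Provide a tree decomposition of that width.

Treewidth 2.
One optimal decomposition is:
Bags: B1 = {a, c, d}  B2 = {a, b, d}  B3 = {a, c, e}
Tree: B1–B2, B1–B3

Every bag has size at most 3, so the width is 3 − 1 = 2 and tw(G) ≤ 2. Conversely, {a, c, d} is a clique of size 3, and the vertices of any clique must share a bag in every tree decomposition; so some bag has ≥ 3 vertices and tw(G) ≥ 2. Hence tw(G) = 2 exactly.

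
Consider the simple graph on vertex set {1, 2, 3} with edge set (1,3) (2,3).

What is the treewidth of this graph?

1

A width-1 tree decomposition is:
Bags: B1 = {1, 3}  B2 = {2, 3}
Tree: B1–B2
Every bag has size at most 2, so the width is 2 − 1 = 1 and tw(G) ≤ 1. Any graph with an edge has treewidth ≥ 1, and G has the edge 1–3. Combining the bounds, tw(G) = 1.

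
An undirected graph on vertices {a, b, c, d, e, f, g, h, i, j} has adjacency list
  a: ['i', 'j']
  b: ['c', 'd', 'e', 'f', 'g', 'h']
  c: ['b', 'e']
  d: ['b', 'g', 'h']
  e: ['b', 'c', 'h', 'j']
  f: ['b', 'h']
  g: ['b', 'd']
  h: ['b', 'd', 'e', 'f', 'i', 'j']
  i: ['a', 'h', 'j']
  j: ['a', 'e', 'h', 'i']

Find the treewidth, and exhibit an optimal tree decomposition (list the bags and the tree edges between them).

Every bag has size at most 3, so the width is 3 − 1 = 2 and tw(G) ≤ 2. For the lower bound, the 3 vertices {b, d, g} are pairwise adjacent, and any tree decomposition puts a clique entirely inside one bag — forcing width ≥ 2. The upper and lower bounds meet at 2, so that is the treewidth.

Treewidth 2.
Bags: B1 = {h, i, j}  B2 = {e, h, j}  B3 = {b, e, h}  B4 = {b, f, h}  B5 = {b, c, e}  B6 = {b, d, h}  B7 = {b, d, g}  B8 = {a, i, j}
Tree: B1–B2, B2–B3, B3–B4, B3–B5, B3–B6, B6–B7, B1–B8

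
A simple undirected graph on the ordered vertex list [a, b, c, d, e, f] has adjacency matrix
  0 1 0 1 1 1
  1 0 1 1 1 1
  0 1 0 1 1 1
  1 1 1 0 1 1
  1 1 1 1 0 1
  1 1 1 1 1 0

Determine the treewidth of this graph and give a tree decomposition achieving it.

The largest bag has 5 vertices, giving width 4; this decomposition certifies tw(G) ≤ 4. Conversely, {b, c, d, e, f} is a clique of size 5, and the vertices of any clique must share a bag in every tree decomposition; so some bag has ≥ 5 vertices and tw(G) ≥ 4. The upper and lower bounds meet at 4, so that is the treewidth.

Treewidth 4.
Bags: B1 = {a, b, d, e, f}  B2 = {b, c, d, e, f}
Tree: B1–B2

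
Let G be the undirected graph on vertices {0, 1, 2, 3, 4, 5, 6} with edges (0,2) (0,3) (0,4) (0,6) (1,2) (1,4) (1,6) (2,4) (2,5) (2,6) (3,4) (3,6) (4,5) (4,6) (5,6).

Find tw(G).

A width-3 tree decomposition is:
Bags: B1 = {0, 2, 4, 6}  B2 = {1, 2, 4, 6}  B3 = {0, 3, 4, 6}  B4 = {2, 4, 5, 6}
Tree: B1–B2, B1–B3, B2–B4
Each bag holds 4 vertices, so the decomposition has width 3, which upper-bounds the treewidth. On the other hand G contains the 4-clique {0, 2, 4, 6}. A clique must lie in a single bag of any decomposition, so no decomposition can have width below 3. Combining the bounds, tw(G) = 3.

3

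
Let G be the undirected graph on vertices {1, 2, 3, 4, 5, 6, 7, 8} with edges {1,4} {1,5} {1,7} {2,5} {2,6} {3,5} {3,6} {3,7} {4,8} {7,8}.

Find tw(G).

2

A width-2 tree decomposition is:
Bags: B1 = {1, 4, 8}  B2 = {1, 7, 8}  B3 = {1, 5, 7}  B4 = {3, 5, 7}  B5 = {2, 3, 5}  B6 = {2, 3, 6}
Tree: B1–B2, B2–B3, B3–B4, B4–B5, B5–B6
Every bag has size at most 3, so the width is 3 − 1 = 2 and tw(G) ≤ 2. Since 4–8–7–1–4 is a cycle in G, G is not acyclic. Forests are exactly the graphs of treewidth ≤ 1, so tw(G) ≥ 2. The upper and lower bounds meet at 2, so that is the treewidth.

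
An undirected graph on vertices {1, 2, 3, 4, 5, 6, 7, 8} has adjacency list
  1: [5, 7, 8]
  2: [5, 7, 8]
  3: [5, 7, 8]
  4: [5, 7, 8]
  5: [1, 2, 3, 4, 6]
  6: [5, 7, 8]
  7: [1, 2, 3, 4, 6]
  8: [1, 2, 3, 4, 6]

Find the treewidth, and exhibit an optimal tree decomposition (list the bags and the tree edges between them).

Treewidth 3.
One such decomposition:
Bags: B1 = {1, 5, 7, 8}  B2 = {2, 5, 7, 8}  B3 = {3, 5, 7, 8}  B4 = {4, 5, 7, 8}  B5 = {5, 6, 7, 8}
Tree: B1–B2, B2–B3, B3–B4, B4–B5

Every bag has size at most 4, so the width is 4 − 1 = 3 and tw(G) ≤ 3. For the lower bound: the 4 vertex sets {1,5}, {2,8}, {7}, {3} are disjoint, each induces a connected subgraph, and every pair is joined by at least one edge of G. Contracting each set to a single vertex therefore yields K_{4} as a minor, and since treewidth is minor-monotone, tw(G) ≥ tw(K_{4}) = 3. Therefore the treewidth is 3.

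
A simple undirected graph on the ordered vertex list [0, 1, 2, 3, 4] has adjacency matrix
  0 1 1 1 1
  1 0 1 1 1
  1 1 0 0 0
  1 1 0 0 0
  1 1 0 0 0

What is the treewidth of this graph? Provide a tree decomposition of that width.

Treewidth 2.
One optimal decomposition is:
Bags: B1 = {0, 1, 3}  B2 = {0, 1, 4}  B3 = {0, 1, 2}
Tree: B1–B2, B2–B3

Every bag has size at most 3, so the width is 3 − 1 = 2 and tw(G) ≤ 2. On the other hand G contains the 3-clique {0, 1, 2}. A clique must lie in a single bag of any decomposition, so no decomposition can have width below 2. The upper and lower bounds meet at 2, so that is the treewidth.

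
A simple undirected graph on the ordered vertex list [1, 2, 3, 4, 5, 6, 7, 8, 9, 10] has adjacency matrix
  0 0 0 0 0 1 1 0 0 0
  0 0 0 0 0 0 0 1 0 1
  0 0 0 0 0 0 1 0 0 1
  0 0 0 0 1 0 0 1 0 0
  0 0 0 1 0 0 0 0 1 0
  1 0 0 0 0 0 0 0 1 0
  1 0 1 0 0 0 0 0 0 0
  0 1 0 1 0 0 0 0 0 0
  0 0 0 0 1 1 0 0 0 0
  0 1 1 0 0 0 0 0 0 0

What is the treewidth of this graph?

2

A width-2 tree decomposition is:
Bags: B1 = {3, 7, 10}  B2 = {1, 7, 10}  B3 = {1, 6, 10}  B4 = {6, 9, 10}  B5 = {5, 9, 10}  B6 = {4, 5, 10}  B7 = {4, 8, 10}  B8 = {2, 8, 10}
Tree: B1–B2, B2–B3, B3–B4, B4–B5, B5–B6, B6–B7, B7–B8
The largest bag has 3 vertices, giving width 2; this decomposition certifies tw(G) ≤ 2. The edges 10–3–7–1–6–9–5–4–8–2–10 form a cycle, so G is not a tree and its treewidth is at least 2. Hence tw(G) = 2 exactly.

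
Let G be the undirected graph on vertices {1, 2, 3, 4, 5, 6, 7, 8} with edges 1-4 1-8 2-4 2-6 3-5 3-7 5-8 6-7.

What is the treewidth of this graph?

2

A width-2 tree decomposition is:
Bags: B1 = {1, 4, 8}  B2 = {2, 4, 8}  B3 = {2, 6, 8}  B4 = {6, 7, 8}  B5 = {3, 7, 8}  B6 = {3, 5, 8}
Tree: B1–B2, B2–B3, B3–B4, B4–B5, B5–B6
Every bag has size at most 3, so the width is 3 − 1 = 2 and tw(G) ≤ 2. The edges 8–1–4–2–6–7–3–5–8 form a cycle, so G is not a tree and its treewidth is at least 2. Therefore the treewidth is 2.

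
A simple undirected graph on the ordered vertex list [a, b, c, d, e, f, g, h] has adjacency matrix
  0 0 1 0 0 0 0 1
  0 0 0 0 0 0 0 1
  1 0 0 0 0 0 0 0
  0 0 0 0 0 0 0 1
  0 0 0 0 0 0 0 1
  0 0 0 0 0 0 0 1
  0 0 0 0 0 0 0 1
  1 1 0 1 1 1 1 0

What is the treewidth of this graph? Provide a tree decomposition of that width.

Every bag has size at most 2, so the width is 2 − 1 = 1 and tw(G) ≤ 1. Since G has at least one edge (e.g. h–a), it is not an edgeless graph, so tw(G) ≥ 1. Hence tw(G) = 1 exactly.

Treewidth 1.
One such decomposition:
Bags: B1 = {a, h}  B2 = {a, c}  B3 = {b, h}  B4 = {e, h}  B5 = {d, h}  B6 = {g, h}  B7 = {f, h}
Tree: B1–B2, B1–B3, B1–B4, B4–B5, B5–B6, B3–B7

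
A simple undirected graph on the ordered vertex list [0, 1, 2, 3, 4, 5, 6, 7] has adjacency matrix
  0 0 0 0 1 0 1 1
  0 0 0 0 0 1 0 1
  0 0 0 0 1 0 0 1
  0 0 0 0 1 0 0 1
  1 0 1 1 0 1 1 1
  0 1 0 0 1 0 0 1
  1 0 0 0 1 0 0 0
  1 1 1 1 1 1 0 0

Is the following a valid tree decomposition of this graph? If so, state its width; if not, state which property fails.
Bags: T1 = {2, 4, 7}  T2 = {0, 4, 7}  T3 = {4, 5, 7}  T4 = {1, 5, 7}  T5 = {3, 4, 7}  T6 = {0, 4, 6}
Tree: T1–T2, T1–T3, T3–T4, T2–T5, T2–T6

Checking the three conditions: (i) the bags cover all of {0, 1, 2, 3, 4, 5, 6, 7}; (ii) for each edge, some bag contains both endpoints; (iii) the bags containing any fixed vertex form a subtree. All hold, so the decomposition is valid with width 3 − 1 = 2.

Yes; width 2.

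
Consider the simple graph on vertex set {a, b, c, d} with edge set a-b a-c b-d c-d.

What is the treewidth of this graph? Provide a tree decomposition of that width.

Every bag has size at most 3, so the width is 3 − 1 = 2 and tw(G) ≤ 2. Since a–b–d–c–a is a cycle in G, G is not acyclic. Forests are exactly the graphs of treewidth ≤ 1, so tw(G) ≥ 2. The upper and lower bounds meet at 2, so that is the treewidth.

Treewidth 2.
One optimal decomposition is:
Bags: B1 = {a, b, d}  B2 = {a, c, d}
Tree: B1–B2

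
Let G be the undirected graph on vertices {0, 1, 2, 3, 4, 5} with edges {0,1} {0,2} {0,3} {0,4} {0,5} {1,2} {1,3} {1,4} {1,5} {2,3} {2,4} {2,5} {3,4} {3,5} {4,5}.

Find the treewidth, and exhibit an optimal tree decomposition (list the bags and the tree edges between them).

Treewidth 5.
Bags: B1 = {0, 1, 2, 3, 4, 5}
Tree: (single bag)

A single bag containing all 6 vertices is trivially a valid decomposition of width 5. For the lower bound, the 6 vertices {0, 1, 2, 3, 4, 5} are pairwise adjacent, and any tree decomposition puts a clique entirely inside one bag — forcing width ≥ 5. Combining the bounds, tw(G) = 5.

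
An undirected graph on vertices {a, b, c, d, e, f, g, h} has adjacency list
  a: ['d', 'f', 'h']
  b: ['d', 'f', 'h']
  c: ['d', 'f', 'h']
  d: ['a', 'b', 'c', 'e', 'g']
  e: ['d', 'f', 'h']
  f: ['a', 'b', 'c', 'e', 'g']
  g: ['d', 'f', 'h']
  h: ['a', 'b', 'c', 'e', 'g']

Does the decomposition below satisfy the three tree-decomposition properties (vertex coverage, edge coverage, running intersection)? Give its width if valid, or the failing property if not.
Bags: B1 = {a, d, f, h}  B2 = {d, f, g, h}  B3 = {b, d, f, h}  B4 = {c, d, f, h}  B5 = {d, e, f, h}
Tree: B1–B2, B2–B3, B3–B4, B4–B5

Yes; width 3.

Every vertex of G appears in some bag (union = {a, b, c, d, e, f, g, h}); every edge is covered by a bag; and for each vertex v the set of bags containing v is connected in the bag tree. The decomposition is therefore valid. The largest bag has 4 vertices, so the width is 3.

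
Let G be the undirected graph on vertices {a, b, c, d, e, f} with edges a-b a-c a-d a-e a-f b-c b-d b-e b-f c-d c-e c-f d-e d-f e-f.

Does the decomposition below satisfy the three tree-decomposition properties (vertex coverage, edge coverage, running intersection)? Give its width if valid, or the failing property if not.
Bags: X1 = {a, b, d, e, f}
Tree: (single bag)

A tree decomposition must satisfy three properties: every vertex lies in some bag; for every edge, both endpoints lie together in some bag; and for every vertex, the bags containing it form a connected subtree. Here vertex c appears in no bag, so the decomposition is invalid.

No — vertex c appears in no bag.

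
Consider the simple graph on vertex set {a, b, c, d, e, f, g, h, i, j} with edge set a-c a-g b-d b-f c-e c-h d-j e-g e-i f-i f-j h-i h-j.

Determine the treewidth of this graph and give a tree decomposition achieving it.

Treewidth 2.
One optimal decomposition is:
Bags: B1 = {a, e, g}  B2 = {a, c, e}  B3 = {c, e, i}  B4 = {c, h, i}  B5 = {f, h, i}  B6 = {f, h, j}  B7 = {b, f, j}  B8 = {b, d, j}
Tree: B1–B2, B2–B3, B3–B4, B4–B5, B5–B6, B6–B7, B7–B8

Every bag has size at most 3, so the width is 3 − 1 = 2 and tw(G) ≤ 2. The edges g–a–c–e–g form a cycle, so G is not a tree and its treewidth is at least 2. The upper and lower bounds meet at 2, so that is the treewidth.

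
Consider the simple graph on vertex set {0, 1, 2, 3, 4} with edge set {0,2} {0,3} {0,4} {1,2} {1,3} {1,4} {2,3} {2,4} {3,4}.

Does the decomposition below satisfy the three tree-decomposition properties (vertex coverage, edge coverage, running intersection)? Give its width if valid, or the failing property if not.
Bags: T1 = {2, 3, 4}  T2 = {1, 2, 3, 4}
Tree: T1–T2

A tree decomposition must satisfy three properties: every vertex lies in some bag; for every edge, both endpoints lie together in some bag; and for every vertex, the bags containing it form a connected subtree. Here vertex 0 appears in no bag, so the decomposition is invalid.

No — vertex 0 appears in no bag.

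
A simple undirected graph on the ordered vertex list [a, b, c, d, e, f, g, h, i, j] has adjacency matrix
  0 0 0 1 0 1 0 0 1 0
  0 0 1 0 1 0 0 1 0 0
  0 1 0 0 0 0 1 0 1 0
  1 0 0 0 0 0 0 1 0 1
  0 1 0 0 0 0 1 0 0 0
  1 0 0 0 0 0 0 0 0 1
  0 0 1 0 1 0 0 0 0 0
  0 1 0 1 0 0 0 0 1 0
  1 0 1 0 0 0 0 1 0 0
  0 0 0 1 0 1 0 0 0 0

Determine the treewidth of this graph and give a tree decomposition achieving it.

Treewidth 2.
One such decomposition:
Bags: B1 = {c, e, g}  B2 = {b, c, e}  B3 = {b, c, i}  B4 = {b, h, i}  B5 = {a, h, i}  B6 = {a, d, h}  B7 = {a, d, f}  B8 = {d, f, j}
Tree: B1–B2, B2–B3, B3–B4, B4–B5, B5–B6, B6–B7, B7–B8

Every bag has size at most 3, so the width is 3 − 1 = 2 and tw(G) ≤ 2. The edges g–e–b–c–g form a cycle, so G is not a tree and its treewidth is at least 2. Hence tw(G) = 2 exactly.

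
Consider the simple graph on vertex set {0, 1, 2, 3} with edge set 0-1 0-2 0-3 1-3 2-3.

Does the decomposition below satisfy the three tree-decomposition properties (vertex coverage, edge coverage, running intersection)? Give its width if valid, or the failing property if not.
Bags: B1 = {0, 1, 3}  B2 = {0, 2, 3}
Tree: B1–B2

Yes; width 2.

Vertex coverage: the bags together contain {0, 1, 2, 3}, the full vertex set. Edge coverage: each edge of G has both endpoints in at least one bag. Running intersection: for every vertex, the bags containing it form a connected subtree. All three properties hold, so this is a valid tree decomposition of width max|bag| − 1 = 2, and hence tw(G) ≤ 2.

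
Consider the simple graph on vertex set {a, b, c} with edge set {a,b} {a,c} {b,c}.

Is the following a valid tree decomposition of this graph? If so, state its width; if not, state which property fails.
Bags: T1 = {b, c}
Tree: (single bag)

A tree decomposition must satisfy three properties: every vertex lies in some bag; for every edge, both endpoints lie together in some bag; and for every vertex, the bags containing it form a connected subtree. Here vertex a appears in no bag, so the decomposition is invalid.

No — vertex a appears in no bag.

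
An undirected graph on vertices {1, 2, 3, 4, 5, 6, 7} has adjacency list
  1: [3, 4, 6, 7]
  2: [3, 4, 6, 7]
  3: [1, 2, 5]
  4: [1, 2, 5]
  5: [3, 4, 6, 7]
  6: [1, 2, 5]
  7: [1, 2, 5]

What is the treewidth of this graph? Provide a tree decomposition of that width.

Treewidth 3.
One optimal decomposition is:
Bags: B1 = {1, 2, 5, 6}  B2 = {1, 2, 5, 7}  B3 = {1, 2, 3, 5}  B4 = {1, 2, 4, 5}
Tree: B1–B2, B2–B3, B3–B4

Every bag has size at most 4, so the width is 4 − 1 = 3 and tw(G) ≤ 3. For the lower bound: the 4 vertex sets {1,6}, {5,7}, {2}, {3} are disjoint, each induces a connected subgraph, and every pair is joined by at least one edge of G. Contracting each set to a single vertex therefore yields K_{4} as a minor, and since treewidth is minor-monotone, tw(G) ≥ tw(K_{4}) = 3. Therefore the treewidth is 3.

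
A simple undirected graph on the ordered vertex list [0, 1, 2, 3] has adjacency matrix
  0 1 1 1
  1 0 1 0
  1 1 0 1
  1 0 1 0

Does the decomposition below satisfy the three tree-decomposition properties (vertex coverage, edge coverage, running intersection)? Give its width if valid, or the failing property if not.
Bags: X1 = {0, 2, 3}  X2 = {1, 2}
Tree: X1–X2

A tree decomposition must satisfy three properties: every vertex lies in some bag; for every edge, both endpoints lie together in some bag; and for every vertex, the bags containing it form a connected subtree. Here edge (0,1) lies in no bag, so the decomposition is invalid.

No — edge (0,1) lies in no bag.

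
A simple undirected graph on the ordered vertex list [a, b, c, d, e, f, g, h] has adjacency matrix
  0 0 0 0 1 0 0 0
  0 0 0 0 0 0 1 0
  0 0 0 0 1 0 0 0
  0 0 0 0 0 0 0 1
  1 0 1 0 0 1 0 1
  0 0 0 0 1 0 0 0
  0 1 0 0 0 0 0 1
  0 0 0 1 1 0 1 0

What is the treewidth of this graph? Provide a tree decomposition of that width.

Treewidth 1.
One such decomposition:
Bags: B1 = {g, h}  B2 = {b, g}  B3 = {e, h}  B4 = {c, e}  B5 = {a, e}  B6 = {d, h}  B7 = {e, f}
Tree: B1–B2, B1–B3, B3–B4, B4–B5, B3–B6, B4–B7

Every bag has size at most 2, so the width is 2 − 1 = 1 and tw(G) ≤ 1. G has an edge, so its treewidth is at least 1. Therefore the treewidth is 1.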